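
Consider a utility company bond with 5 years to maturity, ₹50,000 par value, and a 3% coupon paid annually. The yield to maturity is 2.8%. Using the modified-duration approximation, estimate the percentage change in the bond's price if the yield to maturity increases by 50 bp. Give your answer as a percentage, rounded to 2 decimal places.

Periodic yield y = 0.028. Modified duration first:
  t   CF        PV=CF/(1+0.028)^t    t·PV
  1     1,500.00     1,459.1440     1,459.1440
  2     1,500.00     1,419.4007     2,838.8015
  3     1,500.00     1,380.7400     4,142.2201
  4     1,500.00     1,343.1323     5,372.5293
  5    51,500.00    44,858.1807   224,290.9033
  Σ                 50,460.5977   238,103.5982
P = 50,460.5977; D_Mac = 4.71860 yrs; D_mod = 4.71860/(1+0.028) = 4.59008 yrs.
ΔP/P ≈ -D_mod · Δy = -4.59008 × (+0.005) = -0.022950 = -2.2950%.

-2.30%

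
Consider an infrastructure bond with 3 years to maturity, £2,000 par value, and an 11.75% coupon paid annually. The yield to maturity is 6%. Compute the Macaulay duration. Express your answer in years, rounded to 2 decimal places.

Periodic yield y = 0.06. Discount each cash flow and weight by its year:
  t   CF        PV=CF/(1+0.06)^t    t·PV
  1       235.00       221.6981       221.6981
  2       235.00       209.1492       418.2983
  3     2,235.00     1,876.5491     5,629.6473
  Σ                  2,307.3964     6,269.6437
Price P = Σ PV = 2,307.3964.
Macaulay duration = Σ(t·PV) / P = 6,269.6437 / 2,307.3964 = 2.71719 years.

2.72 years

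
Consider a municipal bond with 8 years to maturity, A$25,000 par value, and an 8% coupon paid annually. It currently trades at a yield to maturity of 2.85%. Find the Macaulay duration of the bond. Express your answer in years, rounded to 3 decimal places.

Periodic yield y = 0.0285. Discount each cash flow and weight by its year:
  t   CF        PV=CF/(1+0.0285)^t    t·PV
  1     2,000.00     1,944.5795     1,944.5795
  2     2,000.00     1,890.6947     3,781.3894
  3     2,000.00     1,838.3030     5,514.9091
  4     2,000.00     1,787.3632     7,149.4528
  5     2,000.00     1,737.8349     8,689.1745
  6     2,000.00     1,689.6791    10,138.0743
  7     2,000.00     1,642.8576    11,500.0033
  8    27,000.00    21,564.0036   172,512.0289
  Σ                 34,095.3156   221,229.6118
Price P = Σ PV = 34,095.3156.
Macaulay duration = Σ(t·PV) / P = 221,229.6118 / 34,095.3156 = 6.48856 years.

6.489 years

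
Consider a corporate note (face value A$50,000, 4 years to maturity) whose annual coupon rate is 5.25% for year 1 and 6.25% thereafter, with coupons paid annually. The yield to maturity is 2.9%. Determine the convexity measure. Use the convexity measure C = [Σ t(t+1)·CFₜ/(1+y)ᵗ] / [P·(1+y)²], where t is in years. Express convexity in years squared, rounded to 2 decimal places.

With y = 0.029:
  t   CF        PV=CF/(1+0.029)^t    t·PV        t(t+1)·PV
  1     2,625.00     2,551.0204     2,551.0204       5,102.0408
  2     3,125.00     2,951.3402     5,902.6804      17,708.0412
  3     3,125.00     2,868.1635     8,604.4904      34,417.9614
  4    53,125.00    47,384.6246   189,538.4983     947,692.4913
  Σ                 55,755.1486   206,596.6894   1,004,920.5347
P = 55,755.1486.
Convexity = Σ t(t+1)·PV / [P·(1+y)²] = 1,004,920.5347 / (55,755.1486 × 1.058841) = 17.02221.

17.02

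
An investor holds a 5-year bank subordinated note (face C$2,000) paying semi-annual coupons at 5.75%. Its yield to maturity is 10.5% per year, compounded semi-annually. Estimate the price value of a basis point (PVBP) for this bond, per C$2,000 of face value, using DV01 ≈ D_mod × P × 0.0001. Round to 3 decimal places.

Periodic yield y = 0.0525.
  t   CF        PV=CF/(1+0.0525)^t    t·PV
  1        57.50        54.6318        54.6318
  2        57.50        51.9067       103.8135
  3        57.50        49.3176       147.9527
  4        57.50        46.8575       187.4301
  5        57.50        44.5202       222.6011
  6        57.50        42.2995       253.7970
  7        57.50        40.1895       281.3268
  8        57.50        38.1848       305.4787
  9        57.50        36.2801       326.5212
  10    2,057.50     1,233.4422    12,334.4219
  Σ                  1,637.6301    14,217.9749
P = 1,637.6301; D_Mac = 8.68204 half-year periods = 4.34102 yrs; D_mod = 4.12449 yrs.
DV01 ≈ 4.12449 × 1,637.6301 × 0.0001 = 0.675438.

C$0.675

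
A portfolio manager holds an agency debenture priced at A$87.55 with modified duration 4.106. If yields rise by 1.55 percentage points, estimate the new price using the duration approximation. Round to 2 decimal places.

Duration approximation: ΔP/P ≈ -D_mod · Δy = -4.106 × (+0.0155) = -0.063643.
New price ≈ 87.55 × (1 - 0.063643) = 81.97805535.

A$81.98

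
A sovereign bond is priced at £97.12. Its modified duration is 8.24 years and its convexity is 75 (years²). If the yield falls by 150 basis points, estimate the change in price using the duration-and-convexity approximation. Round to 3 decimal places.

Duration effect: -D_mod·Δy = -8.24 × (-0.015) = +0.123600
Convexity effect: ½·C·(Δy)² = 0.5 × 75 × (-0.015)² = +0.0084375
ΔP/P ≈ +0.123600 + 0.0084375 = +0.1320375
ΔP ≈ 97.12 × (+0.1320375) = +12.823482.

+£12.823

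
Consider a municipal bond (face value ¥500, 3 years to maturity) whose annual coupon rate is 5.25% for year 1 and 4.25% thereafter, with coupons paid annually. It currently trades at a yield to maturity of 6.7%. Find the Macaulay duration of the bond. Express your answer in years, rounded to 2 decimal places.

2.86 years

Periodic yield y = 0.067. Discount each cash flow and weight by its year:
  t   CF        PV=CF/(1+0.067)^t    t·PV
  1        26.25        24.6017        24.6017
  2        21.25        18.6651        37.3302
  3       521.25       429.0944     1,287.2831
  Σ                    472.3611     1,349.2150
Price P = Σ PV = 472.3611.
Macaulay duration = Σ(t·PV) / P = 1,349.2150 / 472.3611 = 2.85632 years.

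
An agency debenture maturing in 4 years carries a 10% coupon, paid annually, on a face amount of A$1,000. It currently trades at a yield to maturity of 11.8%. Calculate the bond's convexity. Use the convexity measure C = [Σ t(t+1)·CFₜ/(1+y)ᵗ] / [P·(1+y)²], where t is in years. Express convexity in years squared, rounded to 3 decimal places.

With y = 0.118:
  t   CF        PV=CF/(1+0.118)^t    t·PV        t(t+1)·PV
  1       100.00        89.4454        89.4454         178.8909
  2       100.00        80.0049       160.0097         480.0292
  3       100.00        71.5607       214.6821         858.7284
  4     1,100.00       704.0856     2,816.3425      14,081.7123
  Σ                    945.0966     3,280.4797      15,599.3608
P = 945.0966.
Convexity = Σ t(t+1)·PV / [P·(1+y)²] = 15,599.3608 / (945.0966 × 1.249924) = 13.20526.

13.205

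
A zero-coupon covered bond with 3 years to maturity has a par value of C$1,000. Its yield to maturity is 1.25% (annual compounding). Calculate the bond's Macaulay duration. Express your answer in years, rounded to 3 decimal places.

A zero-coupon bond has a single cash flow at maturity, so its Macaulay duration equals its maturity: 3 years.

3.000 years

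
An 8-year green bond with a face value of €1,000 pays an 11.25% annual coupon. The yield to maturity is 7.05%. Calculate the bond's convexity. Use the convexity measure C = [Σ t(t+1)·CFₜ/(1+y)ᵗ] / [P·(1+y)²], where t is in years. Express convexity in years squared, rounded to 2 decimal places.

With y = 0.0705:
  t   CF        PV=CF/(1+0.0705)^t    t·PV        t(t+1)·PV
  1       112.50       105.0911       105.0911         210.1822
  2       112.50        98.1701       196.3402         589.0205
  3       112.50        91.7049       275.1147       1,100.4587
  4       112.50        85.6655       342.6619       1,713.3095
  5       112.50        80.0238       400.1190       2,400.7140
  6       112.50        74.7537       448.5220       3,139.6539
  7       112.50        69.8306       488.8143       3,910.5140
  8     1,112.50       645.0697     5,160.5576      46,445.0188
  Σ                  1,250.3093     7,417.2207      59,508.8717
P = 1,250.3093.
Convexity = Σ t(t+1)·PV / [P·(1+y)²] = 59,508.8717 / (1,250.3093 × 1.145970) = 41.53277.

41.53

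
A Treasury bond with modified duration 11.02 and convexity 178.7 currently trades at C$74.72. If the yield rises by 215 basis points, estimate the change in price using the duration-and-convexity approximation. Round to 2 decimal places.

-C$14.62

Duration effect: -D_mod·Δy = -11.02 × (+0.0215) = -0.236930
Convexity effect: ½·C·(Δy)² = 0.5 × 178.7 × (0.0215)² = +0.0413020375
ΔP/P ≈ -0.236930 + 0.0413020375 = -0.1956279625
ΔP ≈ 74.72 × (-0.1956279625) = -14.617321358.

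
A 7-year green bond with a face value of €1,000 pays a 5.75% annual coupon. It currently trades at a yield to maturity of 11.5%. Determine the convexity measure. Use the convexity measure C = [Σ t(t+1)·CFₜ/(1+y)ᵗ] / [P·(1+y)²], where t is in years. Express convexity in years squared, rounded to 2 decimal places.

With y = 0.115:
  t   CF        PV=CF/(1+0.115)^t    t·PV        t(t+1)·PV
  1        57.50        51.5695        51.5695         103.1390
  2        57.50        46.2507        92.5014         277.5041
  3        57.50        41.4804       124.4413         497.7652
  4        57.50        37.2022       148.8087         744.0436
  5        57.50        33.3652       166.8259       1,000.9555
  6        57.50        29.9239       179.5436       1,256.8051
  7     1,057.50       493.5786     3,455.0501      27,640.4005
  Σ                    733.3705     4,218.7404      31,520.6129
P = 733.3705.
Convexity = Σ t(t+1)·PV / [P·(1+y)²] = 31,520.6129 / (733.3705 × 1.243225) = 34.57176.

34.57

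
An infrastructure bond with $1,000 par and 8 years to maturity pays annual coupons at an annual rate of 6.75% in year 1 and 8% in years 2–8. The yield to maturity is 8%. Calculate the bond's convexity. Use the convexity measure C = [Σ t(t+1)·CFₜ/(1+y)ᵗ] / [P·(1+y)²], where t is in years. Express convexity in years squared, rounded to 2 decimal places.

44.11

With y = 0.08:
  t   CF        PV=CF/(1+0.08)^t    t·PV        t(t+1)·PV
  1        67.50        62.5000        62.5000         125.0000
  2        80.00        68.5871       137.1742         411.5226
  3        80.00        63.5066       190.5197         762.0790
  4        80.00        58.8024       235.2096       1,176.0478
  5        80.00        54.4467       272.2333       1,633.3997
  6        80.00        50.4136       302.4814       2,117.3699
  7        80.00        46.6792       326.7546       2,614.0370
  8     1,080.00       583.4904     4,667.9232      42,011.3085
  Σ                    988.4259     6,194.7960      50,850.7644
P = 988.4259.
Convexity = Σ t(t+1)·PV / [P·(1+y)²] = 50,850.7644 / (988.4259 × 1.166400) = 44.10683.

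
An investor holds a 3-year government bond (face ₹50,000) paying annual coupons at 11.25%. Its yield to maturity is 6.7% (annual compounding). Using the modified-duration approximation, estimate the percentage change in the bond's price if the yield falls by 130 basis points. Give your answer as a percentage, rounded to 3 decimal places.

Periodic yield y = 0.067. Modified duration first:
  t   CF        PV=CF/(1+0.067)^t    t·PV
  1     5,625.00     5,271.7901     5,271.7901
  2     5,625.00     4,940.7592     9,881.5184
  3    55,625.00    45,790.6455   137,371.9365
  Σ                 56,003.1948   152,525.2450
P = 56,003.1948; D_Mac = 2.72351 yrs; D_mod = 2.72351/(1+0.067) = 2.55249 yrs.
ΔP/P ≈ -D_mod · Δy = -2.55249 × (-0.013) = +0.033182 = +3.3182%.

+3.318%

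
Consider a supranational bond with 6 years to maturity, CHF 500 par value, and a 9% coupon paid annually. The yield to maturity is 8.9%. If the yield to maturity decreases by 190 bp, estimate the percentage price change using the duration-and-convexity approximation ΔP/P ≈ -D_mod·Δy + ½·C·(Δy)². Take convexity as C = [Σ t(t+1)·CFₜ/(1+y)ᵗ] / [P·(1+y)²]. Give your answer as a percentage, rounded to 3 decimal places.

+9.020%

With y = 0.089:
  t   CF        PV=CF/(1+0.089)^t    t·PV        t(t+1)·PV
  1        45.00        41.3223        41.3223          82.6446
  2        45.00        37.9452        75.8904         227.6712
  3        45.00        34.8441       104.5322         418.1288
  4        45.00        31.9964       127.9856         639.9278
  5        45.00        29.3814       146.9072         881.4433
  6       545.00       326.7603     1,960.5615      13,723.9306
  Σ                    502.2497     2,457.1992      15,973.7463
P = 502.2497; D_Mac = 4.89239 yrs; D_mod = 4.49255 yrs; C = 26.81831.
Duration effect: -4.49255 × (-0.019) = +0.085358
Convexity effect: 0.5 × 26.81831 × (-0.019)² = +0.0048407
ΔP/P ≈ +0.085358 + 0.0048407 = +0.090199 = +9.0199%.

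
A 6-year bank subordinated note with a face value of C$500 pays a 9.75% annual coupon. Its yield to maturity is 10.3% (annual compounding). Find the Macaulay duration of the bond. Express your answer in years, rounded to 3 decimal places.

4.800 years

Periodic yield y = 0.103. Discount each cash flow and weight by its year:
  t   CF        PV=CF/(1+0.103)^t    t·PV
  1        48.75        44.1976        44.1976
  2        48.75        40.0704        80.1408
  3        48.75        36.3286       108.9857
  4        48.75        32.9361       131.7445
  5        48.75        29.8605       149.3025
  6       548.75       304.7344     1,828.4063
  Σ                    488.1276     2,342.7774
Price P = Σ PV = 488.1276.
Macaulay duration = Σ(t·PV) / P = 2,342.7774 / 488.1276 = 4.79952 years.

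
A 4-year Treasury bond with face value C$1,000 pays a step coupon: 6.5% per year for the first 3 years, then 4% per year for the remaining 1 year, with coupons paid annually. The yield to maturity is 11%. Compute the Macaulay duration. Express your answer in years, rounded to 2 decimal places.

3.61 years

Periodic yield y = 0.11. Discount each cash flow and weight by its year:
  t   CF        PV=CF/(1+0.11)^t    t·PV
  1        65.00        58.5586        58.5586
  2        65.00        52.7555       105.5109
  3        65.00        47.5274       142.5823
  4     1,040.00       685.0802     2,740.3209
  Σ                    843.9217     3,046.9726
Price P = Σ PV = 843.9217.
Macaulay duration = Σ(t·PV) / P = 3,046.9726 / 843.9217 = 3.61049 years.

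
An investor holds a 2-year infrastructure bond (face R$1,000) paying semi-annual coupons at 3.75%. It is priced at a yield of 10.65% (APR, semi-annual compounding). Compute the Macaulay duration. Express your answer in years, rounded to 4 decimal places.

1.9412 years

Periodic yield y = 0.05325. Discount each cash flow and weight by its period:
  t   CF        PV=CF/(1+0.05325)^t    t·PV
  1        18.75        17.8020        17.8020
  2        18.75        16.9020        33.8040
  3        18.75        16.0475        48.1424
  4     1,018.75       827.8311     3,311.3245
  Σ                    878.5827     3,411.0730
Price P = Σ PV = 878.5827.
Macaulay duration = Σ(t·PV) / P = 3,411.0730 / 878.5827 = 3.88247 half-year periods.
In years: 3.88247 / 2 = 1.94124 years.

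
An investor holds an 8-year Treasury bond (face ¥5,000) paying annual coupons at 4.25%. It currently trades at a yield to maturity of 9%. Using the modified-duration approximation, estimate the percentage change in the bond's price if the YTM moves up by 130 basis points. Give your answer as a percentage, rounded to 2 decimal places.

-8.04%

Periodic yield y = 0.09. Modified duration first:
  t   CF        PV=CF/(1+0.09)^t    t·PV
  1       212.50       194.9541       194.9541
  2       212.50       178.8570       357.7140
  3       212.50       164.0890       492.2670
  4       212.50       150.5404       602.1614
  5       212.50       138.1104       690.5521
  6       212.50       126.7068       760.2408
  7       212.50       116.2448       813.7134
  8     5,212.50     2,615.9780    20,927.8239
  Σ                  3,685.4805    24,839.4268
P = 3,685.4805; D_Mac = 6.73981 yrs; D_mod = 6.73981/(1+0.09) = 6.18331 yrs.
ΔP/P ≈ -D_mod · Δy = -6.18331 × (+0.013) = -0.080383 = -8.0383%.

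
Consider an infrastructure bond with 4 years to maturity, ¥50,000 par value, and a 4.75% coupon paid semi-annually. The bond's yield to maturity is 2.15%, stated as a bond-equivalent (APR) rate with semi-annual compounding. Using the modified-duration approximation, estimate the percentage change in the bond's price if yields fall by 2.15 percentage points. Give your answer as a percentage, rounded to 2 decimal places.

+7.89%

Periodic yield y = 0.01075. Modified duration first:
  t   CF        PV=CF/(1+0.01075)^t    t·PV
  1     1,187.50     1,174.8701     1,174.8701
  2     1,187.50     1,162.3746     2,324.7492
  3     1,187.50     1,150.0120     3,450.0360
  4     1,187.50     1,137.7808     4,551.1234
  5     1,187.50     1,125.6798     5,628.3989
  6     1,187.50     1,113.7074     6,682.2446
  7     1,187.50     1,101.8624     7,713.0369
  8    51,187.50    46,990.9169   375,927.3351
  Σ                 54,957.2041   407,451.7943
P = 54,957.2041; D_Mac = 7.41398 half-year periods = 3.70699 yrs; D_mod = 3.70699/(1+0.01075) = 3.66757 yrs.
ΔP/P ≈ -D_mod · Δy = -3.66757 × (-0.0215) = +0.078853 = +7.8853%.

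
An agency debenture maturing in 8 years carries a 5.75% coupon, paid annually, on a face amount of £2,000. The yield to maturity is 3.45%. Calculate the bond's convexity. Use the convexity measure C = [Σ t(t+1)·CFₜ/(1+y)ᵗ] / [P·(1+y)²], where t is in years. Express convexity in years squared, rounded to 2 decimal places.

53.30

With y = 0.0345:
  t   CF        PV=CF/(1+0.0345)^t    t·PV        t(t+1)·PV
  1       115.00       111.1648       111.1648         222.3296
  2       115.00       107.4575       214.9151         644.7452
  3       115.00       103.8739       311.6216       1,246.4866
  4       115.00       100.4097       401.6390       2,008.1949
  5       115.00        97.0611       485.3057       2,911.8340
  6       115.00        93.8242       562.9452       3,940.6164
  7       115.00        90.6952       634.8665       5,078.9320
  8     2,115.00     1,612.3763    12,899.0106     116,091.0951
  Σ                  2,316.8628    15,621.4684     132,144.2339
P = 2,316.8628.
Convexity = Σ t(t+1)·PV / [P·(1+y)²] = 132,144.2339 / (2,316.8628 × 1.070190) = 53.29505.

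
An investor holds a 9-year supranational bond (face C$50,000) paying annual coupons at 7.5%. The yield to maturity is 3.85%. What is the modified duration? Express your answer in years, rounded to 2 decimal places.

Periodic yield y = 0.0385. First find Macaulay duration:
  t   CF        PV=CF/(1+0.0385)^t    t·PV
  1     3,750.00     3,610.9774     3,610.9774
  2     3,750.00     3,477.1087     6,954.2174
  3     3,750.00     3,348.2029    10,044.6086
  4     3,750.00     3,224.0760    12,896.3038
  5     3,750.00     3,104.5507    15,522.7537
  6     3,750.00     2,989.4567    17,936.7400
  7     3,750.00     2,878.6294    20,150.4060
  8     3,750.00     2,771.9109    22,175.2869
  9    53,750.00    38,257.7972   344,320.1748
  Σ                 63,662.7098   453,611.4687
P = 63,662.7098; Macaulay duration = 453,611.4687 / 63,662.7098 = 7.12523 years.
Modified duration = D_Mac / (1 + y) = 7.12523 / 1.0385 = 6.86108 years.

6.86 years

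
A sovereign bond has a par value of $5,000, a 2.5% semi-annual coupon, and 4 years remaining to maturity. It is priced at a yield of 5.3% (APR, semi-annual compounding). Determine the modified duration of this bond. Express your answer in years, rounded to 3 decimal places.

3.721 years

Periodic yield y = 0.0265. First find Macaulay duration:
  t   CF        PV=CF/(1+0.0265)^t    t·PV
  1        62.50        60.8865        60.8865
  2        62.50        59.3147       118.6293
  3        62.50        57.7834       173.3502
  4        62.50        56.2917       225.1667
  5        62.50        54.8385       274.1923
  6        62.50        53.4228       320.5365
  7        62.50        52.0436       364.3052
  8     5,062.50     4,106.7041    32,853.6324
  Σ                  4,501.2851    34,390.6992
P = 4,501.2851; Macaulay duration = 34,390.6992 / 4,501.2851 = 7.64020 half-year periods = 3.82010 years.
Modified duration = D_Mac / (1 + y) = 3.82010 / 1.0265 = 3.72148 years.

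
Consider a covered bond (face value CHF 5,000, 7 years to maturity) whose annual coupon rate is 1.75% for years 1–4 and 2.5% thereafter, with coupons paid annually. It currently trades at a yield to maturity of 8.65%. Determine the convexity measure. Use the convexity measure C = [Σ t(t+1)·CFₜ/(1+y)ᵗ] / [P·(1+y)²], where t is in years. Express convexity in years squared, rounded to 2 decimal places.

With y = 0.0865:
  t   CF        PV=CF/(1+0.0865)^t    t·PV        t(t+1)·PV
  1        87.50        80.5338        80.5338         161.0676
  2        87.50        74.1222       148.2445         444.7335
  3        87.50        68.2211       204.6634         818.6535
  4        87.50        62.7898       251.1592       1,255.7961
  5       125.00        82.5584       412.7921       2,476.7525
  6       125.00        75.9857       455.9139       3,191.3976
  7     5,125.00     2,867.3833    20,071.6833     160,573.4661
  Σ                  3,311.5944    21,624.9902     168,921.8670
P = 3,311.5944.
Convexity = Σ t(t+1)·PV / [P·(1+y)²] = 168,921.8670 / (3,311.5944 × 1.180482) = 43.21050.

43.21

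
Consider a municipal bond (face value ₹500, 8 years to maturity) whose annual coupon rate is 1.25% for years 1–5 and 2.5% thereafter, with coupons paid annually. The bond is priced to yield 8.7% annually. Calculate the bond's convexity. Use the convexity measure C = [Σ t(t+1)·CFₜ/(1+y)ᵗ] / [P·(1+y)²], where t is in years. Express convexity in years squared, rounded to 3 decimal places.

With y = 0.087:
  t   CF        PV=CF/(1+0.087)^t    t·PV        t(t+1)·PV
  1         6.25         5.7498         5.7498          11.4995
  2         6.25         5.2896        10.5792          31.7375
  3         6.25         4.8662        14.5986          58.3946
  4         6.25         4.4767        17.9070          89.5348
  5         6.25         4.1184        20.5922         123.5531
  6        12.50         7.5776        45.4657         318.2600
  7        12.50         6.9711        48.7979         390.3833
  8       512.50       262.9405     2,103.5242      18,931.7174
  Σ                    301.9900     2,267.2145      19,955.0802
P = 301.9900.
Convexity = Σ t(t+1)·PV / [P·(1+y)²] = 19,955.0802 / (301.9900 × 1.181569) = 55.92446.

55.924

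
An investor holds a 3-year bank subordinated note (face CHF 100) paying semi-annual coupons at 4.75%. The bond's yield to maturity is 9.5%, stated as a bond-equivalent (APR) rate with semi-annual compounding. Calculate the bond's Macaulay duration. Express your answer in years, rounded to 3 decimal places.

Periodic yield y = 0.0475. Discount each cash flow and weight by its period:
  t   CF        PV=CF/(1+0.0475)^t    t·PV
  1        2.375         2.2673         2.2673
  2        2.375         2.1645         4.3290
  3        2.375         2.0663         6.1990
  4        2.375         1.9726         7.8906
  5        2.375         1.8832         9.4159
  6      102.375        77.4943       464.9658
  Σ                     87.8483       495.0676
Price P = Σ PV = 87.8483.
Macaulay duration = Σ(t·PV) / P = 495.0676 / 87.8483 = 5.63549 half-year periods.
In years: 5.63549 / 2 = 2.81774 years.

2.818 years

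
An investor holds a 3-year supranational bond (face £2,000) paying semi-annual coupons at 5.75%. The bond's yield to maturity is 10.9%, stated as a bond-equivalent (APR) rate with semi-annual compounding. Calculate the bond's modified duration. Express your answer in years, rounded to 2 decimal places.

2.64 years

Periodic yield y = 0.0545. First find Macaulay duration:
  t   CF        PV=CF/(1+0.0545)^t    t·PV
  1        57.50        54.5282        54.5282
  2        57.50        51.7100       103.4200
  3        57.50        49.0375       147.1124
  4        57.50        46.5031       186.0122
  5        57.50        44.0996       220.4981
  6     2,057.50     1,496.4436     8,978.6613
  Σ                  1,742.3219     9,690.2324
P = 1,742.3219; Macaulay duration = 9,690.2324 / 1,742.3219 = 5.56168 half-year periods = 2.78084 years.
Modified duration = D_Mac / (1 + y) = 2.78084 / 1.0545 = 2.63712 years.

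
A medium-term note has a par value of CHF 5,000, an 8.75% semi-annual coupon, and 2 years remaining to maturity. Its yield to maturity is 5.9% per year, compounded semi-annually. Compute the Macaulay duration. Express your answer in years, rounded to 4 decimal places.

1.8812 years

Periodic yield y = 0.0295. Discount each cash flow and weight by its period:
  t   CF        PV=CF/(1+0.0295)^t    t·PV
  1       218.75       212.4818       212.4818
  2       218.75       206.3932       412.7864
  3       218.75       200.4791       601.4372
  4     5,218.75     4,645.8062    18,583.2248
  Σ                  5,265.1602    19,809.9301
Price P = Σ PV = 5,265.1602.
Macaulay duration = Σ(t·PV) / P = 19,809.9301 / 5,265.1602 = 3.76246 half-year periods.
In years: 3.76246 / 2 = 1.88123 years.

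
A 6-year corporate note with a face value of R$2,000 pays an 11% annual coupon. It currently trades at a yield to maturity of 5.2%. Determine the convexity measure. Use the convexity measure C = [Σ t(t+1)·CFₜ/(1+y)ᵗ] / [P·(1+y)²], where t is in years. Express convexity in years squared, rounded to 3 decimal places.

28.446

With y = 0.052:
  t   CF        PV=CF/(1+0.052)^t    t·PV        t(t+1)·PV
  1       220.00       209.1255       209.1255         418.2510
  2       220.00       198.7885       397.5769       1,192.7308
  3       220.00       188.9624       566.8873       2,267.5491
  4       220.00       179.6221       718.4883       3,592.4416
  5       220.00       170.7434       853.7171       5,122.3027
  6     2,220.00     1,637.7912     9,826.7473      68,787.2308
  Σ                  2,585.0331    12,572.5424      81,380.5060
P = 2,585.0331.
Convexity = Σ t(t+1)·PV / [P·(1+y)²] = 81,380.5060 / (2,585.0331 × 1.106704) = 28.44610.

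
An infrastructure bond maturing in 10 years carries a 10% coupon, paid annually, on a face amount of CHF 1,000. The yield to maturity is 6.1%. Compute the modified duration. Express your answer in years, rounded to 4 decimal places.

Periodic yield y = 0.061. First find Macaulay duration:
  t   CF        PV=CF/(1+0.061)^t    t·PV
  1       100.00        94.2507        94.2507
  2       100.00        88.8320       177.6639
  3       100.00        83.7247       251.1742
  4       100.00        78.9112       315.6447
  5       100.00        74.3743       371.8717
  6       100.00        70.0983       420.5900
  7       100.00        66.0682       462.4772
  8       100.00        62.2697       498.1578
  9       100.00        58.6897       528.2069
  10    1,100.00       608.4695     6,084.6955
  Σ                  1,285.6883     9,204.7325
P = 1,285.6883; Macaulay duration = 9,204.7325 / 1,285.6883 = 7.15938 years.
Modified duration = D_Mac / (1 + y) = 7.15938 / 1.061 = 6.74777 years.

6.7478 years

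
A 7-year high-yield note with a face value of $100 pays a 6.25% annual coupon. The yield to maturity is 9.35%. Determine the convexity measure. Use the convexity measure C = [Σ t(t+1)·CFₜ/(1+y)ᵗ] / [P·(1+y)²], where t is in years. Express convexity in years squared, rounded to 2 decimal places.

With y = 0.0935:
  t   CF        PV=CF/(1+0.0935)^t    t·PV        t(t+1)·PV
  1         6.25         5.7156         5.7156          11.4312
  2         6.25         5.2269        10.4538          31.3613
  3         6.25         4.7800        14.3399          57.3594
  4         6.25         4.3712        17.4850          87.4248
  5         6.25         3.9975        19.9874         119.9243
  6         6.25         3.6557        21.9340         153.5382
  7       106.25        56.8326       397.8281       3,182.6249
  Σ                     84.5794       487.7437       3,643.6642
P = 84.5794.
Convexity = Σ t(t+1)·PV / [P·(1+y)²] = 3,643.6642 / (84.5794 × 1.195742) = 36.02767.

36.03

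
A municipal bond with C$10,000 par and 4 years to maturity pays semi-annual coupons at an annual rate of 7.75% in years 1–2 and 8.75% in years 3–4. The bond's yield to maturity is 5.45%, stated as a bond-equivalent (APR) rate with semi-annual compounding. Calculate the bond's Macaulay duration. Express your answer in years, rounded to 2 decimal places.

Periodic yield y = 0.02725. Discount each cash flow and weight by its period:
  t   CF        PV=CF/(1+0.02725)^t    t·PV
  1       387.50       377.2207       377.2207
  2       387.50       367.2141       734.4283
  3       387.50       357.4730     1,072.4190
  4       387.50       347.9903     1,391.9611
  5       437.50       382.4699     1,912.3497
  6       437.50       372.3241     2,233.9446
  7       437.50       362.4474     2,537.1319
  8    10,437.50     8,417.5807    67,340.6457
  Σ                 10,984.7203    77,600.1011
Price P = Σ PV = 10,984.7203.
Macaulay duration = Σ(t·PV) / P = 77,600.1011 / 10,984.7203 = 7.06437 half-year periods.
In years: 7.06437 / 2 = 3.53218 years.

3.53 years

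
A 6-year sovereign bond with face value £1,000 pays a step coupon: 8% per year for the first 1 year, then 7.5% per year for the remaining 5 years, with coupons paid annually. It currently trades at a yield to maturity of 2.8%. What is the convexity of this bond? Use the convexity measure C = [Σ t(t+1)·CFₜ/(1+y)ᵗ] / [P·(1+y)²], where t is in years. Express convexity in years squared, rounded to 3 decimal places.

With y = 0.028:
  t   CF        PV=CF/(1+0.028)^t    t·PV        t(t+1)·PV
  1        80.00        77.8210        77.8210         155.6420
  2        75.00        70.9700       141.9401         425.8202
  3        75.00        69.0370       207.1110         828.4440
  4        75.00        67.1566       268.6265       1,343.1323
  5        75.00        65.3274       326.6372       1,959.8234
  6     1,075.00       910.8561     5,465.1367      38,255.9567
  Σ                  1,261.1682     6,487.2725      42,968.8187
P = 1,261.1682.
Convexity = Σ t(t+1)·PV / [P·(1+y)²] = 42,968.8187 / (1,261.1682 × 1.056784) = 32.23994.

32.240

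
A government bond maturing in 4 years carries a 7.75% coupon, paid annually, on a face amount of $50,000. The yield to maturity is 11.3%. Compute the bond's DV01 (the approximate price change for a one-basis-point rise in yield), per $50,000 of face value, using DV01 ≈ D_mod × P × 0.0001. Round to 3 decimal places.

Periodic yield y = 0.113.
  t   CF        PV=CF/(1+0.113)^t    t·PV
  1     3,875.00     3,481.5813     3,481.5813
  2     3,875.00     3,128.1054     6,256.2108
  3     3,875.00     2,810.5170     8,431.5509
  4    53,875.00    35,108.0433   140,432.1734
  Σ                 44,528.2470   158,601.5164
P = 44,528.2470; D_Mac = 3.56182 yrs; D_mod = 3.20020 yrs.
DV01 ≈ 3.20020 × 44,528.2470 × 0.0001 = 14.249912.

$14.250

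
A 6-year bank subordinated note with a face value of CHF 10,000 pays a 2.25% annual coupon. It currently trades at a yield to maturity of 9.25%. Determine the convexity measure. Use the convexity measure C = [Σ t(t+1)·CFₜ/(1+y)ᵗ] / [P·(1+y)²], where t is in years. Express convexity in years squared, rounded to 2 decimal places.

32.10

With y = 0.0925:
  t   CF        PV=CF/(1+0.0925)^t    t·PV        t(t+1)·PV
  1       225.00       205.9497       205.9497         411.8993
  2       225.00       188.5123       377.0245       1,131.0736
  3       225.00       172.5513       517.6538       2,070.6153
  4       225.00       157.9417       631.7667       3,158.8335
  5       225.00       144.5690       722.8452       4,337.0711
  6    10,225.00     6,013.6015    36,081.6088     252,571.2614
  Σ                  6,883.1254    38,536.8487     263,680.7543
P = 6,883.1254.
Convexity = Σ t(t+1)·PV / [P·(1+y)²] = 263,680.7543 / (6,883.1254 × 1.193556) = 32.09592.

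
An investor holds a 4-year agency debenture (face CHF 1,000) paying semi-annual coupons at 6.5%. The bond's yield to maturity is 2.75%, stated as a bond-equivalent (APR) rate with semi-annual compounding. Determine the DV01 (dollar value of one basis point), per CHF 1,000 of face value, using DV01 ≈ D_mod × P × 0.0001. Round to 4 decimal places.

Periodic yield y = 0.01375.
  t   CF        PV=CF/(1+0.01375)^t    t·PV
  1        32.50        32.0592        32.0592
  2        32.50        31.6244        63.2487
  3        32.50        31.1954        93.5862
  4        32.50        30.7723       123.0892
  5        32.50        30.3549       151.7746
  6        32.50        29.9432       179.6592
  7        32.50        29.5371       206.7594
  8     1,032.50       925.6422     7,405.1372
  Σ                  1,141.1286     8,255.3137
P = 1,141.1286; D_Mac = 7.23434 half-year periods = 3.61717 yrs; D_mod = 3.56811 yrs.
DV01 ≈ 3.56811 × 1,141.1286 × 0.0001 = 0.407167.

CHF 0.4072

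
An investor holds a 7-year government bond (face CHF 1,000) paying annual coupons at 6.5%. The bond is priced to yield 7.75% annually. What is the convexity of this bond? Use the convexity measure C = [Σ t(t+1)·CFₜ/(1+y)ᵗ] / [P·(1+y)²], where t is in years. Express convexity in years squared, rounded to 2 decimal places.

With y = 0.0775:
  t   CF        PV=CF/(1+0.0775)^t    t·PV        t(t+1)·PV
  1        65.00        60.3248        60.3248         120.6497
  2        65.00        55.9859       111.9718         335.9155
  3        65.00        51.9591       155.8773         623.5091
  4        65.00        48.2219       192.8876         964.4378
  5        65.00        44.7535       223.7675       1,342.6049
  6        65.00        41.5346       249.2074       1,744.4518
  7     1,065.00       631.5804     4,421.0629      35,368.5034
  Σ                    934.3602     5,415.0993      40,500.0721
P = 934.3602.
Convexity = Σ t(t+1)·PV / [P·(1+y)²] = 40,500.0721 / (934.3602 × 1.161006) = 37.33420.

37.33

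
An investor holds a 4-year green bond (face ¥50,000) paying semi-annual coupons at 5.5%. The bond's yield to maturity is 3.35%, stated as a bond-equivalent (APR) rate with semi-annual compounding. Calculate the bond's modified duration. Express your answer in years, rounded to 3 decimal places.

Periodic yield y = 0.01675. First find Macaulay duration:
  t   CF        PV=CF/(1+0.01675)^t    t·PV
  1     1,375.00     1,352.3482     1,352.3482
  2     1,375.00     1,330.0695     2,660.1390
  3     1,375.00     1,308.1579     3,924.4736
  4     1,375.00     1,286.6072     5,146.4288
  5     1,375.00     1,265.4115     6,327.0577
  6     1,375.00     1,244.5651     7,467.3905
  7     1,375.00     1,224.0620     8,568.4343
  8    51,375.00    44,981.9612   359,855.6893
  Σ                 53,993.1826   395,301.9613
P = 53,993.1826; Macaulay duration = 395,301.9613 / 53,993.1826 = 7.32133 half-year periods = 3.66067 years.
Modified duration = D_Mac / (1 + y) = 3.66067 / 1.01675 = 3.60036 years.

3.600 years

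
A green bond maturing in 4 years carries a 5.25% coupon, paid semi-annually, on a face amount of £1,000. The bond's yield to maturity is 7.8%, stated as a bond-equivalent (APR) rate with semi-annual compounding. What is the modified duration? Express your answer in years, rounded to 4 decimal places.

Periodic yield y = 0.039. First find Macaulay duration:
  t   CF        PV=CF/(1+0.039)^t    t·PV
  1        26.25        25.2647        25.2647
  2        26.25        24.3163        48.6327
  3        26.25        23.4036        70.2108
  4        26.25        22.5251        90.1005
  5        26.25        21.6796       108.3981
  6        26.25        20.8658       125.1951
  7        26.25        20.0826       140.5784
  8     1,026.25       755.6641     6,045.3128
  Σ                    913.8019     6,653.6930
P = 913.8019; Macaulay duration = 6,653.6930 / 913.8019 = 7.28133 half-year periods = 3.64066 years.
Modified duration = D_Mac / (1 + y) = 3.64066 / 1.039 = 3.50401 years.

3.5040 years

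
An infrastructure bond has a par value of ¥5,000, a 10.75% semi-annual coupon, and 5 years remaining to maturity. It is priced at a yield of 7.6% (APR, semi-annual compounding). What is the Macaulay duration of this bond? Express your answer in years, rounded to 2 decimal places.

Periodic yield y = 0.038. Discount each cash flow and weight by its period:
  t   CF        PV=CF/(1+0.038)^t    t·PV
  1       268.75       258.9114       258.9114
  2       268.75       249.4329       498.8658
  3       268.75       240.3015       720.9044
  4       268.75       231.5043       926.0172
  5       268.75       223.0292     1,115.1459
  6       268.75       214.8643     1,289.1861
  7       268.75       206.9984     1,448.9888
  8       268.75       199.4204     1,595.3634
  9       268.75       192.1199     1,729.0789
  10    5,268.75     3,628.5579    36,285.5790
  Σ                  5,645.1402    45,868.0409
Price P = Σ PV = 5,645.1402.
Macaulay duration = Σ(t·PV) / P = 45,868.0409 / 5,645.1402 = 8.12523 half-year periods.
In years: 8.12523 / 2 = 4.06261 years.

4.06 years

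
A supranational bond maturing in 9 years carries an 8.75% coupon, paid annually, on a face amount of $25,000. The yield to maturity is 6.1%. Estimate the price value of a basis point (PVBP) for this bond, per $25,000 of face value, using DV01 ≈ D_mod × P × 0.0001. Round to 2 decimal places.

Periodic yield y = 0.061.
  t   CF        PV=CF/(1+0.061)^t    t·PV
  1     2,187.50     2,061.7342     2,061.7342
  2     2,187.50     1,943.1991     3,886.3981
  3     2,187.50     1,831.4789     5,494.4366
  4     2,187.50     1,726.1818     6,904.7271
  5     2,187.50     1,626.9385     8,134.6926
  6     2,187.50     1,533.4011     9,200.4063
  7     2,187.50     1,445.2413    10,116.6893
  8     2,187.50     1,362.1502    10,897.2014
  9    27,187.50    15,956.2495   143,606.2457
  Σ                 29,486.5745   200,302.5314
P = 29,486.5745; D_Mac = 6.79301 yrs; D_mod = 6.40246 yrs.
DV01 ≈ 6.40246 × 29,486.5745 × 0.0001 = 18.878655.

$18.88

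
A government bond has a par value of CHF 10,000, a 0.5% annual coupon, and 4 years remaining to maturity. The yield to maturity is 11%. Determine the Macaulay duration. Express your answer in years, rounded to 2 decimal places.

3.96 years

Periodic yield y = 0.11. Discount each cash flow and weight by its year:
  t   CF        PV=CF/(1+0.11)^t    t·PV
  1        50.00        45.0450        45.0450
  2        50.00        40.5811        81.1622
  3        50.00        36.5596       109.6787
  4    10,050.00     6,620.2463    26,480.9852
  Σ                  6,742.4320    26,716.8712
Price P = Σ PV = 6,742.4320.
Macaulay duration = Σ(t·PV) / P = 26,716.8712 / 6,742.4320 = 3.96250 years.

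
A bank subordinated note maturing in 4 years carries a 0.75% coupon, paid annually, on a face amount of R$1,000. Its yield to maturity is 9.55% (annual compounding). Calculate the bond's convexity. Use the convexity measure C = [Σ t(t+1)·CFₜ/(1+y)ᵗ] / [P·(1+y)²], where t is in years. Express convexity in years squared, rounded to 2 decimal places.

16.37

With y = 0.0955:
  t   CF        PV=CF/(1+0.0955)^t    t·PV        t(t+1)·PV
  1         7.50         6.8462         6.8462          13.6924
  2         7.50         6.2494        12.4987          37.4962
  3         7.50         5.7046        17.1138          68.4550
  4     1,007.50       699.5126     2,798.0503      13,990.2515
  Σ                    718.3127     2,834.5090      14,109.8952
P = 718.3127.
Convexity = Σ t(t+1)·PV / [P·(1+y)²] = 14,109.8952 / (718.3127 × 1.200120) = 16.36762.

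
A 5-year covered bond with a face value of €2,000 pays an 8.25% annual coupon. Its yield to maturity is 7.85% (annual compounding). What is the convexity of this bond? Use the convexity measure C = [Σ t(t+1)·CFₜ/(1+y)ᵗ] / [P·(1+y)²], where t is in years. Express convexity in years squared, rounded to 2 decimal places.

21.02

With y = 0.0785:
  t   CF        PV=CF/(1+0.0785)^t    t·PV        t(t+1)·PV
  1       165.00       152.9903       152.9903         305.9805
  2       165.00       141.8547       283.7093         851.1280
  3       165.00       131.5296       394.5888       1,578.3552
  4       165.00       121.9560       487.8242       2,439.1210
  5     2,165.00     1,483.7378     7,418.6889      44,512.1332
  Σ                  2,032.0684     8,737.8015      49,686.7180
P = 2,032.0684.
Convexity = Σ t(t+1)·PV / [P·(1+y)²] = 49,686.7180 / (2,032.0684 × 1.163162) = 21.02140.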